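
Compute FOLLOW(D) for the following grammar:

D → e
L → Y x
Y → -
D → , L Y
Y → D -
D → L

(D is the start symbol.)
To compute FOLLOW(D), find every occurrence of D on a right-hand side N → α D β: add FIRST(β) \ {ε}, and if β is empty or nullable also add FOLLOW(N). Iterate to a fixed point.

D is the start symbol, so $ ∈ FOLLOW(D).
In Y → D -: D is followed by '-', add FIRST('-') \ {ε} = { '-' }

Taking the union: FOLLOW(D) = { $, '-' }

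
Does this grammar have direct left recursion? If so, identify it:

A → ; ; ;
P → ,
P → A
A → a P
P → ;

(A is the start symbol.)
Direct left recursion occurs when N → N α for some non-terminal N (the right-hand side begins with the left-hand side itself).

A → ; ; ;: starts with ';'
P → ,: starts with ','
P → A: starts with A
A → a P: starts with a
P → ;: starts with ';'

No direct left recursion found.

Answer: No direct left recursion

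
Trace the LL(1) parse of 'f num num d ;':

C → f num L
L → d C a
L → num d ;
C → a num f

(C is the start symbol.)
Stack is shown with the top on the left.

Stack      Input            Action
----------------------------------
C $        f num num d ; $  output C → f num L
f num L $  f num num d ; $  match 'f'
num L $    num num d ; $    match 'num'
L $        num d ; $        output L → num d ;
num d ; $  num d ; $        match 'num'
d ; $      d ; $            match 'd'
; $        ; $              match ';'
$          $                accept

The string is accepted.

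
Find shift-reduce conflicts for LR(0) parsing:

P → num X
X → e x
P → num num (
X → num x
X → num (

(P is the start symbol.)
A shift-reduce conflict occurs when an LR(0) state has both:
  - a complete (reduce) item [A → α .] (dot at the end), and
  - a shift item [B → β . c γ] (dot before a terminal).

Augment with P' → P and build the canonical LR(0) collection (I0 = CLOSURE({[P' → . P]}), then GOTO on every symbol after a dot until no new states appear). It has 9 states:
  I0: { [P → . num X], [P → . num num (], [P' → . P] }  — shift
  I1: { [P' → P .] }  — accept
  I2: { [P → num . X], [P → num . num (], [X → . e x], [X → . num (], [X → . num x] }  — shift
  I3: { [P → num X .] }  — reduce
  I4: { [X → e . x] }  — shift
  I5: { [P → num num . (], [X → num . (], [X → num . x] }  — shift
  I6: { [P → num num ( .], [X → num ( .] }  — 2 reduces
  I7: { [X → num x .] }  — reduce
  I8: { [X → e x .] }  — reduce

No state contains both a complete item and a shift item.

Answer: No shift-reduce conflicts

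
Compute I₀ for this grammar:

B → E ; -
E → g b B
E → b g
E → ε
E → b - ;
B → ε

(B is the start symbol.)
First, augment the grammar with B' → B
I₀ = CLOSURE({ [B' → . B] }):
  [B' → . B] has the dot before B: add [B → . E ; -], [B → .]
  [B → . E ; -] has the dot before E: add [E → . g b B], [E → . b g], [E → .], [E → . b - ;]
No further items can be added.

I₀ = { [B → . E ; -], [B → .], [B' → . B], [E → . b - ;], [E → . b g], [E → . g b B], [E → .] }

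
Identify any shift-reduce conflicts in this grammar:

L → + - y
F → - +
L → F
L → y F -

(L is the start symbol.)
No shift-reduce conflicts

Augment with L' → L and build the canonical LR(0) collection (I0 = CLOSURE({[L' → . L]}), then GOTO on every symbol after a dot until no new states appear). It has 11 states:
  I0: { [F → . - +], [L → . + - y], [L → . F], [L → . y F -], [L' → . L] }  — shift
  I1: { [L → + . - y] }  — shift
  I2: { [F → - . +] }  — shift
  I3: { [L → F .] }  — reduce
  I4: { [L' → L .] }  — accept
  I5: { [F → . - +], [L → y . F -] }  — shift
  I6: { [L → y F . -] }  — shift
  I7: { [L → y F - .] }  — reduce
  I8: { [F → - + .] }  — reduce
  I9: { [L → + - . y] }  — shift
  I10: { [L → + - y .] }  — reduce

No state contains both a complete item and a shift item.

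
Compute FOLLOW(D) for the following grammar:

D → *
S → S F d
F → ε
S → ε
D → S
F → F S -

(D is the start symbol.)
{ $ }

To compute FOLLOW(D), find every occurrence of D on a right-hand side N → α D β: add FIRST(β) \ {ε}, and if β is empty or nullable also add FOLLOW(N). Iterate to a fixed point.

D is the start symbol, so $ ∈ FOLLOW(D).
D does not occur on any right-hand side.

Taking the union: FOLLOW(D) = { $ }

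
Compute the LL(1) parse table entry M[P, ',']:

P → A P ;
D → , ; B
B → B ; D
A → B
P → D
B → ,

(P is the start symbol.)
P → A P ;, P → D

To find M[P, ','], we find productions for P where ',' is in the predict set (PREDICT(N → α) = (FIRST(α) \ {ε}) ∪ (FOLLOW(N) if α ⇒* ε)).

Relevant sets:
  FIRST(A) = { ',' }
  FIRST(D) = { ',' }

P → A P ;: PREDICT = { ',' }
  ',' is in predict set, so this production goes in M[P, ',']
P → D: PREDICT = { ',' }
  ',' is in predict set, so this production goes in M[P, ',']

M[P, ','] = P → A P ;, P → D  (a multiply-defined cell — the grammar is not LL(1))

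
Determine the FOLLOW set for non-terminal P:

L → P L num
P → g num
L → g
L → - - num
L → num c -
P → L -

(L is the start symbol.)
In L → P L num: P is followed by L num, add FIRST(L num) \ {ε} = { '-', 'g', 'num' }

Taking the union: FOLLOW(P) = { '-', 'g', 'num' }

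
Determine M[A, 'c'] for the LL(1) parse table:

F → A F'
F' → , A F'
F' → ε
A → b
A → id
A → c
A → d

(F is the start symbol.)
A → c

To find M[A, 'c'], we find productions for A where 'c' is in the predict set (PREDICT(N → α) = (FIRST(α) \ {ε}) ∪ (FOLLOW(N) if α ⇒* ε)).

A → b: PREDICT = { 'b' }
A → id: PREDICT = { 'id' }
A → c: PREDICT = { 'c' }
  'c' is in predict set, so this production goes in M[A, 'c']
A → d: PREDICT = { 'd' }

M[A, 'c'] = A → c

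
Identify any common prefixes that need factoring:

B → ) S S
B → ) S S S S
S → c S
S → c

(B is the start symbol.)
Left-factoring is needed when two productions for the same non-terminal
share a common prefix on the right-hand side.

Productions for B:
  B → ) S S
  B → ) S S S S
Productions for S:
  S → c S
  S → c

Found common prefix ') S S' in productions for B
Found common prefix 'c' in productions for S

Answer: Yes, B has productions with common prefix ') S S'; S has productions with common prefix 'c'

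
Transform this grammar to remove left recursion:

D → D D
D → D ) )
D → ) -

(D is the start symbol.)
D is directly left-recursive. The standard transformation for
  A → A α₁ | ... | A α_m | β₁ | ... | β_n
is
  A  → β₁ A' | ... | β_n A'
  A' → α₁ A' | ... | α_m A' | ε

D → ) - becomes D → ) - D'
D → D D becomes D' → D D'
D → D ) ) becomes D' → ) ) D'
Add D' → ε

Resulting grammar:
D → ) - D'
D' → D D'
D' → ) ) D'
D' → ε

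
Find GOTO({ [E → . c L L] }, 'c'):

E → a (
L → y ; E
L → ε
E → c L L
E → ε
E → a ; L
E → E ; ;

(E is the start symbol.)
GOTO(I, 'c') = CLOSURE({ [A → αX.β] : [A → α.Xβ] ∈ I, X = 'c' })

Items with dot before 'c', with the dot advanced:
  [E → . c L L] → [E → c . L L]
Closure of the advanced items:
  [E → c . L L] has the dot before L: add [L → . y ; E], [L → .]

GOTO = { [E → c . L L], [L → . y ; E], [L → .] }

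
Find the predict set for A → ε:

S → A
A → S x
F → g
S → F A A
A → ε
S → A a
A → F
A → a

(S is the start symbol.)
{ $, 'a', 'g', 'x' }

PREDICT(A → ε) = (FIRST(RHS) \ {ε}) ∪ (FOLLOW(A) if ε ∈ FIRST(RHS), i.e. RHS ⇒* ε)
The right-hand side is ε (FIRST(ε) = { ε }), so the predict set is FOLLOW(A) = { $, 'a', 'g', 'x' }
PREDICT(A → ε) = { $, 'a', 'g', 'x' }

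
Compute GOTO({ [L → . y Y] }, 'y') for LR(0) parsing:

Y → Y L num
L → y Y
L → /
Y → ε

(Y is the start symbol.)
{ [L → y . Y], [Y → . Y L num], [Y → .] }

GOTO(I, 'y') = CLOSURE({ [A → αX.β] : [A → α.Xβ] ∈ I, X = 'y' })

Items with dot before 'y', with the dot advanced:
  [L → . y Y] → [L → y . Y]
Closure of the advanced items:
  [L → y . Y] has the dot before Y: add [Y → . Y L num], [Y → .]

GOTO = { [L → y . Y], [Y → . Y L num], [Y → .] }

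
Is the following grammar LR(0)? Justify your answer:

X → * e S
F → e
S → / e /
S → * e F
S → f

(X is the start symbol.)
Augment with X' → X and build the canonical LR(0) collection (I0 = CLOSURE({[X' → . X]}), then GOTO on every symbol after a dot until no new states appear). It has 13 states:
  I0: { [X → . * e S], [X' → . X] }  — shift
  I1: { [X → * . e S] }  — shift
  I2: { [X' → X .] }  — accept
  I3: { [S → . * e F], [S → . / e /], [S → . f], [X → * e . S] }  — shift
  I4: { [S → * . e F] }  — shift
  I5: { [S → / . e /] }  — shift
  I6: { [X → * e S .] }  — reduce
  I7: { [S → f .] }  — reduce
  I8: { [S → / e . /] }  — shift
  I9: { [S → / e / .] }  — reduce
  I10: { [F → . e], [S → * e . F] }  — shift
  I11: { [S → * e F .] }  — reduce
  I12: { [F → e .] }  — reduce

Every state is either a pure shift/goto state or contains exactly one complete item and nothing to shift — no conflicts. The grammar is LR(0).

Answer: Yes, the grammar is LR(0)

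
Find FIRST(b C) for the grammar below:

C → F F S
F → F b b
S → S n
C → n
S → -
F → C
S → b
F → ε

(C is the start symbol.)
To compute FIRST(b C), process the symbols left to right:
Symbol b is a terminal. Add 'b' and stop.
FIRST(b C) = { 'b' }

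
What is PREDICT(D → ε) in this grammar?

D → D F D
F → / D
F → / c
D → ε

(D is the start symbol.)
PREDICT(D → ε) = (FIRST(RHS) \ {ε}) ∪ (FOLLOW(D) if ε ∈ FIRST(RHS), i.e. RHS ⇒* ε)
The right-hand side is ε (FIRST(ε) = { ε }), so the predict set is FOLLOW(D) = { $, '/' }
PREDICT(D → ε) = { $, '/' }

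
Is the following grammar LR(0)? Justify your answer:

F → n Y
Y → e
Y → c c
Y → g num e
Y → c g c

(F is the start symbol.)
Yes, the grammar is LR(0)

A grammar is LR(0) if no state in the canonical LR(0) collection has:
  - both a shift item (dot before a terminal) and a complete item (shift-reduce conflict), or
  - two or more complete items (reduce-reduce conflict; the accept item [F' → F .] counts as a complete item here).

Augment with F' → F and build the canonical LR(0) collection (I0 = CLOSURE({[F' → . F]}), then GOTO on every symbol after a dot until no new states appear). It has 12 states:
  I0: { [F → . n Y], [F' → . F] }  — shift
  I1: { [F' → F .] }  — accept
  I2: { [F → n . Y], [Y → . c c], [Y → . c g c], [Y → . e], [Y → . g num e] }  — shift
  I3: { [F → n Y .] }  — reduce
  I4: { [Y → c . c], [Y → c . g c] }  — shift
  I5: { [Y → e .] }  — reduce
  I6: { [Y → g . num e] }  — shift
  I7: { [Y → g num . e] }  — shift
  I8: { [Y → g num e .] }  — reduce
  I9: { [Y → c c .] }  — reduce
  I10: { [Y → c g . c] }  — shift
  I11: { [Y → c g c .] }  — reduce

Every state is either a pure shift/goto state or contains exactly one complete item and nothing to shift — no conflicts. The grammar is LR(0).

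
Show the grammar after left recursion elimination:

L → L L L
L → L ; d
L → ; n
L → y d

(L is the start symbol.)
L → ; n L'
L → y d L'
L' → L L L'
L' → ; d L'
L' → ε

L is directly left-recursive. The standard transformation for
  A → A α₁ | ... | A α_m | β₁ | ... | β_n
is
  A  → β₁ A' | ... | β_n A'
  A' → α₁ A' | ... | α_m A' | ε

L → ; n becomes L → ; n L'
L → y d becomes L → y d L'
L → L L L becomes L' → L L L'
L → L ; d becomes L' → ; d L'
Add L' → ε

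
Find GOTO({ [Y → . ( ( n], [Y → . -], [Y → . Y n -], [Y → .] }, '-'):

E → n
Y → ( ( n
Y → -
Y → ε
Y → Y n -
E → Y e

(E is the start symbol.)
GOTO(I, '-') = CLOSURE({ [A → αX.β] : [A → α.Xβ] ∈ I, X = '-' })

Items with dot before '-', with the dot advanced:
  [Y → . -] → [Y → - .]
Closure adds nothing (no advanced item has the dot before a non-terminal).

GOTO = { [Y → - .] }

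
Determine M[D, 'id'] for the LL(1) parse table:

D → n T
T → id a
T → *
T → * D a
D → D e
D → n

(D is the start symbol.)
To find M[D, 'id'], we find productions for D where 'id' is in the predict set (PREDICT(N → α) = (FIRST(α) \ {ε}) ∪ (FOLLOW(N) if α ⇒* ε)).

Relevant sets:
  FIRST(D) = { 'n' }

D → n T: PREDICT = { 'n' }
D → D e: PREDICT = { 'n' }
D → n: PREDICT = { 'n' }

M[D, 'id'] is empty (no production applies)

Answer: Empty (error entry)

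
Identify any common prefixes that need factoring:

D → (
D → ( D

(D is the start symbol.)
Yes, D has productions with common prefix '('

Left-factoring is needed when two productions for the same non-terminal
share a common prefix on the right-hand side.

Productions for D:
  D → (
  D → ( D

Found common prefix '(' in productions for D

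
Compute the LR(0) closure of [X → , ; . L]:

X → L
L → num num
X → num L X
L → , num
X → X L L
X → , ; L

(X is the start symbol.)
{ [L → . , num], [L → . num num], [X → , ; . L] }

Start with: [X → , ; . L]
  [X → , ; . L] has the dot before L: add [L → . num num], [L → . , num]
No further items can be added.

CLOSURE = { [L → . , num], [L → . num num], [X → , ; . L] }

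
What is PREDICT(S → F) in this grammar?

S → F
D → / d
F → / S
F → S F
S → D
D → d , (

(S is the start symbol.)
{ '/', 'd' }

PREDICT(S → F) = (FIRST(RHS) \ {ε}) ∪ (FOLLOW(S) if ε ∈ FIRST(RHS), i.e. RHS ⇒* ε)
FIRST(F) = { '/', 'd' }
FIRST(F) = { '/', 'd' }
ε ∉ FIRST(F), so FOLLOW(S) is not added.
PREDICT(S → F) = { '/', 'd' }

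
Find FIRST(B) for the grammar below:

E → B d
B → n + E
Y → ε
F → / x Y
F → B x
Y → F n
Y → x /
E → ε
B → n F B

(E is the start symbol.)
{ 'n' }

From B → n + E:
  - n is a terminal: add 'n' and stop
From B → n F B:
  - n is a terminal: add 'n' and stop

Collecting: FIRST(B) = { 'n' }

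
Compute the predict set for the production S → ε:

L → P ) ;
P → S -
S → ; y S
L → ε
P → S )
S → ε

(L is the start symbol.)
PREDICT(S → ε) = (FIRST(RHS) \ {ε}) ∪ (FOLLOW(S) if ε ∈ FIRST(RHS), i.e. RHS ⇒* ε)
The right-hand side is ε (FIRST(ε) = { ε }), so the predict set is FOLLOW(S) = { ')', '-' }
PREDICT(S → ε) = { ')', '-' }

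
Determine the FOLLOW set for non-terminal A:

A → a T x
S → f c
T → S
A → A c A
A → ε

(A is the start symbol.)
To compute FOLLOW(A), find every occurrence of A on a right-hand side N → α A β: add FIRST(β) \ {ε}, and if β is empty or nullable also add FOLLOW(N). Iterate to a fixed point.

A is the start symbol, so $ ∈ FOLLOW(A).
In A → A c A: A is followed by c A, add FIRST(c A) \ {ε} = { 'c' }
In A → A c A: A is at the end; this adds FOLLOW(A) to itself — nothing new

Taking the union: FOLLOW(A) = { $, 'c' }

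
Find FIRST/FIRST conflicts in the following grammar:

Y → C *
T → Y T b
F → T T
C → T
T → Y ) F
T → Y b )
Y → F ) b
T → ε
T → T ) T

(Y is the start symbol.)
A FIRST/FIRST conflict occurs when two productions N → α and N → β for the same non-terminal have FIRST(α) ∩ FIRST(β) ≠ ∅ (with ε ∈ FIRST of a nullable right-hand side, so two nullable alternatives also conflict).

FIRST sets of the non-terminals at (or reachable through a nullable prefix from) the front of some alternative:
  FIRST(C) = { ')', '*', ε }
  FIRST(F) = { ')', '*', ε }
  FIRST(Y) = { ')', '*' }
  FIRST(T) = { ')', '*', ε }

Productions for Y:
  Y → C *: FIRST = { ')', '*' }
  Y → F ) b: FIRST = { ')', '*' }
Productions for T:
  T → Y T b: FIRST = { ')', '*' }
  T → Y ) F: FIRST = { ')', '*' }
  T → Y b ): FIRST = { ')', '*' }
  T → ε: FIRST = { ε }
  T → T ) T: FIRST = { ')', '*' }
F, C have only one production, so no FIRST/FIRST conflict is possible there.

Conflict for Y: Y → C * and Y → F ) b
  Overlap: { ')', '*' }
Conflict for T: T → Y T b and T → Y ) F
  Overlap: { ')', '*' }
Conflict for T: T → Y T b and T → Y b )
  Overlap: { ')', '*' }
Conflict for T: T → Y T b and T → T ) T
  Overlap: { ')', '*' }
Conflict for T: T → Y ) F and T → Y b )
  Overlap: { ')', '*' }
Conflict for T: T → Y ) F and T → T ) T
  Overlap: { ')', '*' }
Conflict for T: T → Y b ) and T → T ) T
  Overlap: { ')', '*' }

Answer: Yes. Y → C '*' / Y → F ')' b on { ')', '*' }; T → Y T b / T → Y ')' F on { ')', '*' }; T → Y T b / T → Y b ')' on { ')', '*' }; T → Y T b / T → T ')' T on { ')', '*' }; T → Y ')' F / T → Y b ')' on { ')', '*' }; T → Y ')' F / T → T ')' T on { ')', '*' }; T → Y b ')' / T → T ')' T on { ')', '*' }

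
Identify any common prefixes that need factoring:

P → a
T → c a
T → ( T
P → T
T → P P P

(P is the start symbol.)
No, left-factoring is not needed

Left-factoring is needed when two productions for the same non-terminal
share a common prefix on the right-hand side.

Productions for P:
  P → a
  P → T
Productions for T:
  T → c a
  T → ( T
  T → P P P

No common prefixes found.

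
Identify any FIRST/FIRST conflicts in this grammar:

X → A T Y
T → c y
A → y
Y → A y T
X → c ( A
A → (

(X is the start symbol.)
A FIRST/FIRST conflict occurs when two productions N → α and N → β for the same non-terminal have FIRST(α) ∩ FIRST(β) ≠ ∅ (with ε ∈ FIRST of a nullable right-hand side, so two nullable alternatives also conflict).

FIRST sets of the non-terminals at (or reachable through a nullable prefix from) the front of some alternative:
  FIRST(A) = { '(', 'y' }

Productions for X:
  X → A T Y: FIRST = { '(', 'y' }
  X → c ( A: FIRST = { 'c' }
Productions for A:
  A → y: FIRST = { 'y' }
  A → (: FIRST = { '(' }
T, Y have only one production, so no FIRST/FIRST conflict is possible there.

All alternatives of each non-terminal have pairwise disjoint FIRST sets.

Answer: No FIRST/FIRST conflicts.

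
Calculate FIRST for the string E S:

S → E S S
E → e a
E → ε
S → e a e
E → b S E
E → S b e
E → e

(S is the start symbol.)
FIRST sets of the non-terminals involved (from the grammar, by fixed-point iteration):
  FIRST(E) = { 'b', 'e', ε }
  FIRST(S) = { 'b', 'e' }

To compute FIRST(E S), process the symbols left to right:
Symbol E is a non-terminal. Add FIRST(E) \ {ε} = { 'b', 'e' }
E is nullable (ε ∈ FIRST(E)), continue to the next symbol.
Symbol S is a non-terminal. Add FIRST(S) \ {ε} = { 'b', 'e' }
S is not nullable (ε ∉ FIRST(S)), so stop here.
FIRST(E S) = { 'b', 'e' }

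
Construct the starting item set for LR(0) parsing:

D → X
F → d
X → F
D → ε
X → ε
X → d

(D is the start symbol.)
First, augment the grammar with D' → D
I₀ = CLOSURE({ [D' → . D] }):
  [D' → . D] has the dot before D: add [D → . X], [D → .]
  [D → . X] has the dot before X: add [X → . F], [X → .], [X → . d]
  [X → . F] has the dot before F: add [F → . d]
No further items can be added.

I₀ = { [D → . X], [D → .], [D' → . D], [F → . d], [X → . F], [X → . d], [X → .] }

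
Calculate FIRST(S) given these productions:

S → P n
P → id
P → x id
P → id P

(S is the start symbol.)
FIRST sets of the other non-terminals involved (by the same procedure, iterated to a fixed point):
  FIRST(P) = { 'id', 'x' }

From S → P n:
  - P is a non-terminal: add FIRST(P) \ {ε} = { 'id', 'x' }
    P is not nullable, so stop

Collecting: FIRST(S) = { 'id', 'x' }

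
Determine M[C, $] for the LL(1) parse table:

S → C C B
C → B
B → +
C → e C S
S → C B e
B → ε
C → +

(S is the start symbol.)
C → B

To find M[C, $], we find productions for C where $ is in the predict set (PREDICT(N → α) = (FIRST(α) \ {ε}) ∪ (FOLLOW(N) if α ⇒* ε)).

Relevant sets:
  FIRST(B) = { '+', ε }
  FOLLOW(C) = { $, '+', 'e' }

C → B: PREDICT = { $, '+', 'e' }
  $ is in predict set, so this production goes in M[C, $]
C → e C S: PREDICT = { 'e' }
C → +: PREDICT = { '+' }

M[C, $] = C → B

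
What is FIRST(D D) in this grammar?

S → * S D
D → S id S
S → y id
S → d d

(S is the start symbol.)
{ '*', 'd', 'y' }

FIRST sets of the non-terminals involved (from the grammar, by fixed-point iteration):
  FIRST(D) = { '*', 'd', 'y' }

To compute FIRST(D D), process the symbols left to right:
Symbol D is a non-terminal. Add FIRST(D) \ {ε} = { '*', 'd', 'y' }
D is not nullable (ε ∉ FIRST(D)), so stop here.
FIRST(D D) = { '*', 'd', 'y' }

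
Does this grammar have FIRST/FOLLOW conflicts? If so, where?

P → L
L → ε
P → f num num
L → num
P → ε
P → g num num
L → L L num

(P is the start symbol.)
Yes. L → num with FOLLOW(L) on { 'num' }; L → L L num with FOLLOW(L) on { 'num' }

A FIRST/FOLLOW conflict occurs when a non-terminal N has a nullable alternative N → β (β ⇒* ε) and another alternative N → α with FIRST(α) ∩ FOLLOW(N) ≠ ∅: on such a lookahead the parser cannot decide between expanding α and letting N vanish via β.

Nullable non-terminals: L, P.
FIRST sets used below: FIRST(L) = { 'num', ε }

L: nullable alternative(s) L → ε; FOLLOW(L) = { $, 'num' }
  L → ε: FIRST \ {ε} = { } — this is the only nullable alternative, skip
  L → num: FIRST \ {ε} = { 'num' } — overlaps FOLLOW(L) on { 'num' }: CONFLICT
  L → L L num: FIRST \ {ε} = { 'num' } — overlaps FOLLOW(L) on { 'num' }: CONFLICT

P: nullable alternative(s) P → L, P → ε; FOLLOW(P) = { $ }
  P → L: FIRST \ {ε} = { 'num' } — disjoint from FOLLOW(P)
  P → f num num: FIRST \ {ε} = { 'f' } — disjoint from FOLLOW(P)
  P → ε: FIRST \ {ε} = { } — disjoint from FOLLOW(P)
  P → g num num: FIRST \ {ε} = { 'g' } — disjoint from FOLLOW(P)

So the grammar has 2 FIRST/FOLLOW conflicts (marked CONFLICT above).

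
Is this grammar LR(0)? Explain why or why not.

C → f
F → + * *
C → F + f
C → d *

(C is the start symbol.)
Yes, the grammar is LR(0)

A grammar is LR(0) if no state in the canonical LR(0) collection has:
  - both a shift item (dot before a terminal) and a complete item (shift-reduce conflict), or
  - two or more complete items (reduce-reduce conflict; the accept item [C' → C .] counts as a complete item here).

Augment with C' → C and build the canonical LR(0) collection (I0 = CLOSURE({[C' → . C]}), then GOTO on every symbol after a dot until no new states appear). It has 11 states:
  I0: { [C → . F + f], [C → . d *], [C → . f], [C' → . C], [F → . + * *] }  — shift
  I1: { [F → + . * *] }  — shift
  I2: { [C' → C .] }  — accept
  I3: { [C → F . + f] }  — shift
  I4: { [C → d . *] }  — shift
  I5: { [C → f .] }  — reduce
  I6: { [C → d * .] }  — reduce
  I7: { [C → F + . f] }  — shift
  I8: { [C → F + f .] }  — reduce
  I9: { [F → + * . *] }  — shift
  I10: { [F → + * * .] }  — reduce

Every state is either a pure shift/goto state or contains exactly one complete item and nothing to shift — no conflicts. The grammar is LR(0).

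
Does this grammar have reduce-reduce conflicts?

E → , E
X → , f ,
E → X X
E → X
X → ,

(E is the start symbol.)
Augment with E' → E and build the canonical LR(0) collection (I0 = CLOSURE({[E' → . E]}), then GOTO on every symbol after a dot until no new states appear). It has 9 states:
  I0: { [E → . , E], [E → . X X], [E → . X], [E' → . E], [X → . , f ,], [X → . ,] }  — shift
  I1: { [E → , . E], [E → . , E], [E → . X X], [E → . X], [X → , . f ,], [X → , .], [X → . , f ,], [X → . ,] }  — shift, reduce
  I2: { [E' → E .] }  — accept
  I3: { [E → X . X], [E → X .], [X → . , f ,], [X → . ,] }  — shift, reduce
  I4: { [X → , . f ,], [X → , .] }  — shift, reduce
  I5: { [E → X X .] }  — reduce
  I6: { [X → , f . ,] }  — shift
  I7: { [X → , f , .] }  — reduce
  I8: { [E → , E .] }  — reduce

No state contains more than one complete item.

Answer: No reduce-reduce conflicts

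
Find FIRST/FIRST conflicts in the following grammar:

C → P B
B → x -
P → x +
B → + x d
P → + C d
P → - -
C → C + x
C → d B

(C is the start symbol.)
FIRST sets of the non-terminals at (or reachable through a nullable prefix from) the front of some alternative:
  FIRST(P) = { '+', '-', 'x' }
  FIRST(C) = { '+', '-', 'd', 'x' }

Productions for C:
  C → P B: FIRST = { '+', '-', 'x' }
  C → C + x: FIRST = { '+', '-', 'd', 'x' }
  C → d B: FIRST = { 'd' }
Productions for B:
  B → x -: FIRST = { 'x' }
  B → + x d: FIRST = { '+' }
Productions for P:
  P → x +: FIRST = { 'x' }
  P → + C d: FIRST = { '+' }
  P → - -: FIRST = { '-' }

Conflict for C: C → P B and C → C + x
  Overlap: { '+', '-', 'x' }
Conflict for C: C → C + x and C → d B
  Overlap: { 'd' }

Answer: Yes. C → P B / C → C '+' x on { '+', '-', 'x' }; C → C '+' x / C → d B on { 'd' }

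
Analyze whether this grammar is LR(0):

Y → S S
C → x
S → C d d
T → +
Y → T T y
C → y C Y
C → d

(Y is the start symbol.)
Yes, the grammar is LR(0)

Augment with Y' → Y and build the canonical LR(0) collection (I0 = CLOSURE({[Y' → . Y]}), then GOTO on every symbol after a dot until no new states appear). It has 16 states:
  I0: { [C → . d], [C → . x], [C → . y C Y], [S → . C d d], [T → . +], [Y → . S S], [Y → . T T y], [Y' → . Y] }  — shift
  I1: { [T → + .] }  — reduce
  I2: { [S → C . d d] }  — shift
  I3: { [C → . d], [C → . x], [C → . y C Y], [S → . C d d], [Y → S . S] }  — shift
  I4: { [T → . +], [Y → T . T y] }  — shift
  I5: { [Y' → Y .] }  — accept
  I6: { [C → d .] }  — reduce
  I7: { [C → x .] }  — reduce
  I8: { [C → . d], [C → . x], [C → . y C Y], [C → y . C Y] }  — shift
  I9: { [C → . d], [C → . x], [C → . y C Y], [C → y C . Y], [S → . C d d], [T → . +], [Y → . S S], [Y → . T T y] }  — shift
  I10: { [C → y C Y .] }  — reduce
  I11: { [Y → T T . y] }  — shift
  I12: { [Y → T T y .] }  — reduce
  I13: { [Y → S S .] }  — reduce
  I14: { [S → C d . d] }  — shift
  I15: { [S → C d d .] }  — reduce

Every state is either a pure shift/goto state or contains exactly one complete item and nothing to shift — no conflicts. The grammar is LR(0).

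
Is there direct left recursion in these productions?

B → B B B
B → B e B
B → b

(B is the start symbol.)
B → B B B: LEFT RECURSIVE (starts with B)
B → B e B: LEFT RECURSIVE (starts with B)
B → b: starts with b

The grammar has direct left recursion on: B.

Answer: Yes, B is left-recursive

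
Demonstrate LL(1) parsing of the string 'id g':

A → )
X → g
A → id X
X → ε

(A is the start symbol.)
Stack is shown with the top on the left.

Stack   Input   Action
----------------------
A $     id g $  output A → id X
id X $  id g $  match 'id'
X $     g $     output X → g
g $     g $     match 'g'
$       $       accept

The string is accepted.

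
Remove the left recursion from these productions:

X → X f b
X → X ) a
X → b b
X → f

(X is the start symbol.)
X is directly left-recursive. The standard transformation for
  A → A α₁ | ... | A α_m | β₁ | ... | β_n
is
  A  → β₁ A' | ... | β_n A'
  A' → α₁ A' | ... | α_m A' | ε

X → b b becomes X → b b X'
X → f becomes X → f X'
X → X f b becomes X' → f b X'
X → X ) a becomes X' → ) a X'
Add X' → ε

Resulting grammar:
X → b b X'
X → f X'
X' → f b X'
X' → ) a X'
X' → ε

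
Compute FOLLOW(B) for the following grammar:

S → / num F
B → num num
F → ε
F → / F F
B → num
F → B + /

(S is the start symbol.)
{ '+' }

To compute FOLLOW(B), find every occurrence of B on a right-hand side N → α B β: add FIRST(β) \ {ε}, and if β is empty or nullable also add FOLLOW(N). Iterate to a fixed point.

In F → B + /: B is followed by '+' '/', add FIRST('+' '/') \ {ε} = { '+' }

Taking the union: FOLLOW(B) = { '+' }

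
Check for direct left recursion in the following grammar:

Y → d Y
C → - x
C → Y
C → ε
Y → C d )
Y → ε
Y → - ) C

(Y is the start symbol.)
No direct left recursion

Y → d Y: starts with d
C → - x: starts with '-'
C → Y: starts with Y
C → ε: starts with ε
Y → C d ): starts with C
Y → ε: starts with ε
Y → - ) C: starts with '-'

No direct left recursion found.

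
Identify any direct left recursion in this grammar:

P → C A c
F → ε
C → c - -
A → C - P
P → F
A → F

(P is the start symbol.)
No direct left recursion

P → C A c: starts with C
F → ε: starts with ε
C → c - -: starts with c
A → C - P: starts with C
P → F: starts with F
A → F: starts with F

No direct left recursion found.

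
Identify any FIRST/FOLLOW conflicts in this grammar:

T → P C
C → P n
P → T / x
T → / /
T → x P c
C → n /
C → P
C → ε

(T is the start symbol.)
Nullable non-terminals: C.
FIRST sets used below: FIRST(P) = { '/', 'x' }

C: nullable alternative(s) C → ε; FOLLOW(C) = { $, '/' }
  C → P n: FIRST \ {ε} = { '/', 'x' } — overlaps FOLLOW(C) on { '/' }: CONFLICT
  C → n /: FIRST \ {ε} = { 'n' } — disjoint from FOLLOW(C)
  C → P: FIRST \ {ε} = { '/', 'x' } — overlaps FOLLOW(C) on { '/' }: CONFLICT
  C → ε: FIRST \ {ε} = { } — this is the only nullable alternative, skip

P, T have no nullable alternative, so no FIRST/FOLLOW check is needed there.

So the grammar has 2 FIRST/FOLLOW conflicts (marked CONFLICT above).

Answer: Yes. C → P n with FOLLOW(C) on { '/' }; C → P with FOLLOW(C) on { '/' }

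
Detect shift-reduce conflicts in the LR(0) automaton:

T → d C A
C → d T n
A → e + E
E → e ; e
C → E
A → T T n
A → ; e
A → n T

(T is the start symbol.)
No shift-reduce conflicts

Augment with T' → T and build the canonical LR(0) collection (I0 = CLOSURE({[T' → . T]}), then GOTO on every symbol after a dot until no new states appear). It has 22 states:
  I0: { [T → . d C A], [T' → . T] }  — shift
  I1: { [T' → T .] }  — accept
  I2: { [C → . E], [C → . d T n], [E → . e ; e], [T → d . C A] }  — shift
  I3: { [A → . ; e], [A → . T T n], [A → . e + E], [A → . n T], [T → . d C A], [T → d C . A] }  — shift
  I4: { [C → E .] }  — reduce
  I5: { [C → d . T n], [T → . d C A] }  — shift
  I6: { [E → e . ; e] }  — shift
  I7: { [E → e ; . e] }  — shift
  I8: { [E → e ; e .] }  — reduce
  I9: { [C → d T . n] }  — shift
  I10: { [C → d T n .] }  — reduce
  I11: { [A → ; . e] }  — shift
  I12: { [T → d C A .] }  — reduce
  I13: { [A → T . T n], [T → . d C A] }  — shift
  I14: { [A → e . + E] }  — shift
  I15: { [A → n . T], [T → . d C A] }  — shift
  I16: { [A → n T .] }  — reduce
  I17: { [A → e + . E], [E → . e ; e] }  — shift
  I18: { [A → e + E .] }  — reduce
  I19: { [A → T T . n] }  — shift
  I20: { [A → T T n .] }  — reduce
  I21: { [A → ; e .] }  — reduce

No state contains both a complete item and a shift item.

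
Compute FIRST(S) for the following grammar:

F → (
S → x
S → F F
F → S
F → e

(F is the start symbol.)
{ '(', 'e', 'x' }

To compute FIRST(S), examine every production with S on the left-hand side, reading each right-hand side left to right until a non-nullable symbol is reached.

FIRST sets of the other non-terminals involved (by the same procedure, iterated to a fixed point):
  FIRST(F) = { '(', 'e', 'x' }

From S → x:
  - x is a terminal: add 'x' and stop
From S → F F:
  - F is a non-terminal: add FIRST(F) \ {ε} = { '(', 'e', 'x' }
    F is not nullable, so stop

Collecting: FIRST(S) = { '(', 'e', 'x' }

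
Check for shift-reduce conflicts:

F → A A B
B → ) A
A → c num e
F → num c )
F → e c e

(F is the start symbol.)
A shift-reduce conflict occurs when an LR(0) state has both:
  - a complete (reduce) item [A → α .] (dot at the end), and
  - a shift item [B → β . c γ] (dot before a terminal).

Augment with F' → F and build the canonical LR(0) collection (I0 = CLOSURE({[F' → . F]}), then GOTO on every symbol after a dot until no new states appear). It has 16 states:
  I0: { [A → . c num e], [F → . A A B], [F → . e c e], [F → . num c )], [F' → . F] }  — shift
  I1: { [A → . c num e], [F → A . A B] }  — shift
  I2: { [F' → F .] }  — accept
  I3: { [A → c . num e] }  — shift
  I4: { [F → e . c e] }  — shift
  I5: { [F → num . c )] }  — shift
  I6: { [F → num c . )] }  — shift
  I7: { [F → num c ) .] }  — reduce
  I8: { [F → e c . e] }  — shift
  I9: { [F → e c e .] }  — reduce
  I10: { [A → c num . e] }  — shift
  I11: { [A → c num e .] }  — reduce
  I12: { [B → . ) A], [F → A A . B] }  — shift
  I13: { [A → . c num e], [B → ) . A] }  — shift
  I14: { [F → A A B .] }  — reduce
  I15: { [B → ) A .] }  — reduce

No state contains both a complete item and a shift item.

Answer: No shift-reduce conflicts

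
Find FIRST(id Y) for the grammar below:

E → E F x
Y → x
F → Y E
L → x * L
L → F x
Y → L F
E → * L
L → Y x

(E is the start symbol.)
{ 'id' }

To compute FIRST(id Y), process the symbols left to right:
Symbol id is a terminal. Add 'id' and stop.
FIRST(id Y) = { 'id' }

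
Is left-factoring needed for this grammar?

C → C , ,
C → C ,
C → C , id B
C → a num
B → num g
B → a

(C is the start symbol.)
Yes, C has productions with common prefix 'C ,'

Left-factoring is needed when two productions for the same non-terminal
share a common prefix on the right-hand side.

Productions for C:
  C → C , ,
  C → C ,
  C → C , id B
  C → a num
Productions for B:
  B → num g
  B → a

Found common prefix 'C ,' in productions for C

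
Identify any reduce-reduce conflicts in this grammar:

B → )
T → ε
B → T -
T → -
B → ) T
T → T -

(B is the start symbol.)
Yes — I1: [B → ) .] vs [T → .]; I5: [B → T - .] vs [T → T - .]

A reduce-reduce conflict occurs when an LR(0) state has two complete items [A → α .] and [B → β .] — both call for a reduction, and with no lookahead the parser cannot choose between them.

Augment with B' → B and build the canonical LR(0) collection (I0 = CLOSURE({[B' → . B]}), then GOTO on every symbol after a dot until no new states appear). It has 8 states:
  I0: { [B → . ) T], [B → . )], [B → . T -], [B' → . B], [T → . -], [T → . T -], [T → .] }  — shift, reduce
  I1: { [B → ) . T], [B → ) .], [T → . -], [T → . T -], [T → .] }  — shift, 2 reduces
  I2: { [T → - .] }  — reduce
  I3: { [B' → B .] }  — accept
  I4: { [B → T . -], [T → T . -] }  — shift
  I5: { [B → T - .], [T → T - .] }  — 2 reduces
  I6: { [B → ) T .], [T → T . -] }  — shift, reduce
  I7: { [T → T - .] }  — reduce

I1 contains complete items [B → ) .], [T → .] — reduce-reduce conflict.
I5 contains complete items [B → T - .], [T → T - .] — reduce-reduce conflict.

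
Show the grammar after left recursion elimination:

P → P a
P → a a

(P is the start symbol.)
P is directly left-recursive. The standard transformation for
  A → A α₁ | ... | A α_m | β₁ | ... | β_n
is
  A  → β₁ A' | ... | β_n A'
  A' → α₁ A' | ... | α_m A' | ε

P → a a becomes P → a a P'
P → P a becomes P' → a P'
Add P' → ε

Resulting grammar:
P → a a P'
P' → a P'
P' → ε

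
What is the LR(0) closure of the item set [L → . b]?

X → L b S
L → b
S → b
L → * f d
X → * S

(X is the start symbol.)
{ [L → . b] }

Start with: [L → . b]
The dot precedes the terminal b, so nothing is added.

CLOSURE = { [L → . b] }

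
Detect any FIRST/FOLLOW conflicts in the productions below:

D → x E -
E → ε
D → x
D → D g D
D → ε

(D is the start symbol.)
Yes. D → D g D with FOLLOW(D) on { 'g' }

A FIRST/FOLLOW conflict occurs when a non-terminal N has a nullable alternative N → β (β ⇒* ε) and another alternative N → α with FIRST(α) ∩ FOLLOW(N) ≠ ∅: on such a lookahead the parser cannot decide between expanding α and letting N vanish via β.

Nullable non-terminals: D, E.
FIRST sets used below: FIRST(D) = { 'g', 'x', ε }

D: nullable alternative(s) D → ε; FOLLOW(D) = { $, 'g' }
  D → x E -: FIRST \ {ε} = { 'x' } — disjoint from FOLLOW(D)
  D → x: FIRST \ {ε} = { 'x' } — disjoint from FOLLOW(D)
  D → D g D: FIRST \ {ε} = { 'g', 'x' } — overlaps FOLLOW(D) on { 'g' }: CONFLICT
  D → ε: FIRST \ {ε} = { } — this is the only nullable alternative, skip
E has a nullable alternative but only one production, so nothing to check.

So the grammar has 1 FIRST/FOLLOW conflict (marked CONFLICT above).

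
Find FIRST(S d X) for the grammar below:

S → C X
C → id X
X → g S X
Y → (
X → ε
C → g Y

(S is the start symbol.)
FIRST sets of the non-terminals involved (from the grammar, by fixed-point iteration):
  FIRST(S) = { 'g', 'id' }

To compute FIRST(S d X), process the symbols left to right:
Symbol S is a non-terminal. Add FIRST(S) \ {ε} = { 'g', 'id' }
S is not nullable (ε ∉ FIRST(S)), so stop here.
FIRST(S d X) = { 'g', 'id' }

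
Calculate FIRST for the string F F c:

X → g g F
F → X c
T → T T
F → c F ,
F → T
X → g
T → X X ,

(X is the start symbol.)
FIRST sets of the non-terminals involved (from the grammar, by fixed-point iteration):
  FIRST(F) = { 'c', 'g' }

To compute FIRST(F F c), process the symbols left to right:
Symbol F is a non-terminal. Add FIRST(F) \ {ε} = { 'c', 'g' }
F is not nullable (ε ∉ FIRST(F)), so stop here.
FIRST(F F c) = { 'c', 'g' }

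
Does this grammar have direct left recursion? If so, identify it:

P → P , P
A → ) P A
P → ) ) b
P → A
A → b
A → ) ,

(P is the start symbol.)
Yes, P is left-recursive

Direct left recursion occurs when N → N α for some non-terminal N (the right-hand side begins with the left-hand side itself).

P → P , P: LEFT RECURSIVE (starts with P)
A → ) P A: starts with ')'
P → ) ) b: starts with ')'
P → A: starts with A
A → b: starts with b
A → ) ,: starts with ')'

The grammar has direct left recursion on: P.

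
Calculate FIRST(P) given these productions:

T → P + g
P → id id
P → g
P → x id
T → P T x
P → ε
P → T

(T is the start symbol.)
To compute FIRST(P), examine every production with P on the left-hand side, reading each right-hand side left to right until a non-nullable symbol is reached.

FIRST sets of the other non-terminals involved (by the same procedure, iterated to a fixed point):
  FIRST(T) = { '+', 'g', 'id', 'x' }

From P → id id:
  - id is a terminal: add 'id' and stop
From P → g:
  - g is a terminal: add 'g' and stop
From P → x id:
  - x is a terminal: add 'x' and stop
From P → ε:
  - ε-production, so ε ∈ FIRST(P)
From P → T:
  - T is a non-terminal: add FIRST(T) \ {ε} = { '+', 'g', 'id', 'x' }
    T is not nullable, so stop

Collecting: FIRST(P) = { '+', 'g', 'id', 'x', ε }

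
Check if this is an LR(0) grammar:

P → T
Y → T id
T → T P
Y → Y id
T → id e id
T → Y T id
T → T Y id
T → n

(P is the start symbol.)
A grammar is LR(0) if no state in the canonical LR(0) collection has:
  - both a shift item (dot before a terminal) and a complete item (shift-reduce conflict), or
  - two or more complete items (reduce-reduce conflict; the accept item [P' → P .] counts as a complete item here).

Augment with P' → P and build the canonical LR(0) collection (I0 = CLOSURE({[P' → . P]}), then GOTO on every symbol after a dot until no new states appear). It has 15 states:
  I0: { [P → . T], [P' → . P], [T → . T P], [T → . T Y id], [T → . Y T id], [T → . id e id], [T → . n], [Y → . T id], [Y → . Y id] }  — shift
  I1: { [P' → P .] }  — accept
  I2: { [P → . T], [P → T .], [T → . T P], [T → . T Y id], [T → . Y T id], [T → . id e id], [T → . n], [T → T . P], [T → T . Y id], [Y → . T id], [Y → . Y id], [Y → T . id] }  — shift, reduce
  I3: { [T → . T P], [T → . T Y id], [T → . Y T id], [T → . id e id], [T → . n], [T → Y . T id], [Y → . T id], [Y → . Y id], [Y → Y . id] }  — shift
  I4: { [T → id . e id] }  — shift
  I5: { [T → n .] }  — reduce
  I6: { [T → id e . id] }  — shift
  I7: { [T → id e id .] }  — reduce
  I8: { [P → . T], [T → . T P], [T → . T Y id], [T → . Y T id], [T → . id e id], [T → . n], [T → T . P], [T → T . Y id], [T → Y T . id], [Y → . T id], [Y → . Y id], [Y → T . id] }  — shift
  I9: { [T → id . e id], [Y → Y id .] }  — shift, reduce
  I10: { [T → T P .] }  — reduce
  I11: { [T → . T P], [T → . T Y id], [T → . Y T id], [T → . id e id], [T → . n], [T → T Y . id], [T → Y . T id], [Y → . T id], [Y → . Y id], [Y → Y . id] }  — shift
  I12: { [T → Y T id .], [T → id . e id], [Y → T id .] }  — shift, 2 reduces
  I13: { [T → T Y id .], [T → id . e id], [Y → Y id .] }  — shift, 2 reduces
  I14: { [T → id . e id], [Y → T id .] }  — shift, reduce

Conflict in state I2:
  Shift-reduce conflict between [P → T .] and [T → . id e id]
So the grammar is NOT LR(0).

Answer: No. Shift-reduce conflict between [P → T .] and [T → . id e id]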